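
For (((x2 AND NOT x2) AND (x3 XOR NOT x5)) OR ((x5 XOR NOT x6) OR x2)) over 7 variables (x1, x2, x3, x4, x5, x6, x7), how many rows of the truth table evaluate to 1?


Formula: (((x2 AND NOT x2) AND (x3 XOR NOT x5)) OR ((x5 XOR NOT x6) OR x2)) over 7 vars (128 rows)
Evaluate each row (x1, x2, x3, x4, x5, x6, x7 as bits, MSB first):
  row 0 [0000000]: (((0 AND NOT 0) AND (0 XOR NOT 0)) OR ((0 XOR NOT 0) OR 0)) -> 1
  row 1 [0000001]: (((0 AND NOT 0) AND (0 XOR NOT 0)) OR ((0 XOR NOT 0) OR 0)) -> 1
  row 2 [0000010]: (((0 AND NOT 0) AND (0 XOR NOT 0)) OR ((0 XOR NOT 1) OR 0)) -> 0
  row 3 [0000011]: (((0 AND NOT 0) AND (0 XOR NOT 0)) OR ((0 XOR NOT 1) OR 0)) -> 0
  row 4 [0000100]: (((0 AND NOT 0) AND (0 XOR NOT 1)) OR ((1 XOR NOT 0) OR 0)) -> 0
  (every remaining row is evaluated the same way; all 128 results are listed next)
Full result column, 8 rows per line (x1,x2,x3,x4 fixed per line; x5,x6,x7 runs 000..111 left to right):
  rows 0-7 [x1,x2,x3,x4=0000]: 11000011  (ones: 4)
  rows 8-15 [x1,x2,x3,x4=0001]: 11000011  (ones: 4)
  rows 16-23 [x1,x2,x3,x4=0010]: 11000011  (ones: 4)
  rows 24-31 [x1,x2,x3,x4=0011]: 11000011  (ones: 4)
  rows 32-39 [x1,x2,x3,x4=0100]: 11111111  (ones: 8)
  rows 40-47 [x1,x2,x3,x4=0101]: 11111111  (ones: 8)
  rows 48-55 [x1,x2,x3,x4=0110]: 11111111  (ones: 8)
  rows 56-63 [x1,x2,x3,x4=0111]: 11111111  (ones: 8)
  rows 64-71 [x1,x2,x3,x4=1000]: 11000011  (ones: 4)
  rows 72-79 [x1,x2,x3,x4=1001]: 11000011  (ones: 4)
  rows 80-87 [x1,x2,x3,x4=1010]: 11000011  (ones: 4)
  rows 88-95 [x1,x2,x3,x4=1011]: 11000011  (ones: 4)
  rows 96-103 [x1,x2,x3,x4=1100]: 11111111  (ones: 8)
  rows 104-111 [x1,x2,x3,x4=1101]: 11111111  (ones: 8)
  rows 112-119 [x1,x2,x3,x4=1110]: 11111111  (ones: 8)
  rows 120-127 [x1,x2,x3,x4=1111]: 11111111  (ones: 8)
Count of 1-rows = 4+4+4+4+8+8+8+8+4+4+4+4+8+8+8+8 = 96

96


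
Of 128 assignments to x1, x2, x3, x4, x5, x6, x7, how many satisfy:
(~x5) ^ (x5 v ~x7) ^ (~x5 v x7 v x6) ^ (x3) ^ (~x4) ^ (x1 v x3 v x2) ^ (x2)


CNF with 7 clauses over 7 vars (128 assignments).
An assignment satisfies CNF iff every clause has >=1 true literal.
Check each row (bits = x1,x2,x3,x4,x5,x6,x7; clause T/F shown):
  row 0 [0000000]: clauses=TTTFTFF -> 0
  row 1 [0000001]: clauses=TFTFTFF -> 0
  row 2 [0000010]: clauses=TTTFTFF -> 0
  row 3 [0000011]: clauses=TFTFTFF -> 0
  row 4 [0000100]: clauses=FTFFTFF -> 0
  (every remaining row is evaluated the same way; all 128 results are listed next)
Full result column, 8 rows per line (x1,x2,x3,x4 fixed per line; x5,x6,x7 runs 000..111 left to right):
  rows 0-7 [x1,x2,x3,x4=0000]: 00000000  (ones: 0)
  rows 8-15 [x1,x2,x3,x4=0001]: 00000000  (ones: 0)
  rows 16-23 [x1,x2,x3,x4=0010]: 00000000  (ones: 0)
  rows 24-31 [x1,x2,x3,x4=0011]: 00000000  (ones: 0)
  rows 32-39 [x1,x2,x3,x4=0100]: 00000000  (ones: 0)
  rows 40-47 [x1,x2,x3,x4=0101]: 00000000  (ones: 0)
  rows 48-55 [x1,x2,x3,x4=0110]: 10100000  (ones: 2)
  rows 56-63 [x1,x2,x3,x4=0111]: 00000000  (ones: 0)
  rows 64-71 [x1,x2,x3,x4=1000]: 00000000  (ones: 0)
  rows 72-79 [x1,x2,x3,x4=1001]: 00000000  (ones: 0)
  rows 80-87 [x1,x2,x3,x4=1010]: 00000000  (ones: 0)
  rows 88-95 [x1,x2,x3,x4=1011]: 00000000  (ones: 0)
  rows 96-103 [x1,x2,x3,x4=1100]: 00000000  (ones: 0)
  rows 104-111 [x1,x2,x3,x4=1101]: 00000000  (ones: 0)
  rows 112-119 [x1,x2,x3,x4=1110]: 10100000  (ones: 2)
  rows 120-127 [x1,x2,x3,x4=1111]: 00000000  (ones: 0)
Satisfying assignments = 0+0+0+0+0+0+2+0+0+0+0+0+0+0+2+0 = 4

4


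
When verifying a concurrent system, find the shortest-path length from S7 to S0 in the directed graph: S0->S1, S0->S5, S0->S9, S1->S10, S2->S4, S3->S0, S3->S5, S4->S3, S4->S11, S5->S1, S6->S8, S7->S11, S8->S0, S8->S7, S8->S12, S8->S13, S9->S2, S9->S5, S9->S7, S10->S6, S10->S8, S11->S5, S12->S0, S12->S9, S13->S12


BFS layer-by-layer from S7:
  dist 0: {S7}
  dist 1: {S11}
  dist 2: {S5}
  dist 3: {S1}
  dist 4: {S10}
  dist 5: {S6, S8}
  dist 6: {S0, S12, S13}
  -> S0 reached at distance 6
Shortest path length = 6

6


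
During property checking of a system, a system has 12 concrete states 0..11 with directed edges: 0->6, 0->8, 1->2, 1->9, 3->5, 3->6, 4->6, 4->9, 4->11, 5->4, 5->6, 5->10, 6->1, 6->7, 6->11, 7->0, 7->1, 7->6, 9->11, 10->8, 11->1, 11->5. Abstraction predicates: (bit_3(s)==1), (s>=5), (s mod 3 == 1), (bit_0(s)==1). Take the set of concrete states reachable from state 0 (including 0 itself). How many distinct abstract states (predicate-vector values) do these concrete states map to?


BFS from 0:
Concrete reachable: {0, 1, 2, 4, 5, 6, 7, 8, 9, 10, 11}
Abstract via predicates (bit_3(s)==1), (s>=5), (s mod 3 == 1), (bit_0(s)==1):
  (0,0,0,0) <- {0, 2}
  (0,0,1,0) <- {4}
  (0,0,1,1) <- {1}
  (0,1,0,0) <- {6}
  (0,1,0,1) <- {5}
  (0,1,1,1) <- {7}
  (1,1,0,0) <- {8}
  (1,1,0,1) <- {9, 11}
  (1,1,1,0) <- {10}
Distinct abstract states = 9

9


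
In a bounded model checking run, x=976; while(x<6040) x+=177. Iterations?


Step 1: x goes from 976 toward 6040 by 177; the body runs while x<6040, so iterations = ceil((bound-start)/step)
Step 2: Distance=5064
Step 3: ceil(5064/177)=29

29


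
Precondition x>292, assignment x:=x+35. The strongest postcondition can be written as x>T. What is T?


Formula: sp(P, x:=E) = exists old_x. (x = E[old_x/x]) AND P[old_x/x] (old_x is the value of x before the assignment; eliminate old_x by solving x = E[old_x/x] for old_x)
Step 1: Precondition P: x>292, i.e. old_x > 292
Step 2: Assignment gives x = old_x + 35, so old_x = x - 35
Step 3: Substitute into P: x - 35 > 292
Step 4: Simplify: x > 292+35 = 327

327


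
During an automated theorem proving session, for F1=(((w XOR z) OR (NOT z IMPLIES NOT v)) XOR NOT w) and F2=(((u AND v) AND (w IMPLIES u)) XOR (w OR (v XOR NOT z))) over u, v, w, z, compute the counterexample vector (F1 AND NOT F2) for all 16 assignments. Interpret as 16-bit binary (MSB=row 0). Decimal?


F1 = (((w XOR z) OR (NOT z IMPLIES NOT v)) XOR NOT w)
F2 = (((u AND v) AND (w IMPLIES u)) XOR (w OR (v XOR NOT z)))
Counterexample to F1=>F2 is where F1=1 and F2=0.
Evaluate each row (bits = u,v,w,z, MSB first):
  row 0 [0000]: F1=0 F2=1 -> F1&~F2 -> 0
  row 1 [0001]: F1=0 F2=0 -> F1&~F2 -> 0
  row 2 [0010]: F1=1 F2=1 -> F1&~F2 -> 0
  row 3 [0011]: F1=1 F2=1 -> F1&~F2 -> 0
  row 4 [0100]: F1=1 F2=0 -> F1&~F2 -> 1
  row 5 [0101]: F1=0 F2=1 -> F1&~F2 -> 0
  row 6 [0110]: F1=1 F2=1 -> F1&~F2 -> 0
  row 7 [0111]: F1=1 F2=1 -> F1&~F2 -> 0
  row 8 [1000]: F1=0 F2=1 -> F1&~F2 -> 0
  row 9 [1001]: F1=0 F2=0 -> F1&~F2 -> 0
  row 10 [1010]: F1=1 F2=1 -> F1&~F2 -> 0
  row 11 [1011]: F1=1 F2=1 -> F1&~F2 -> 0
  row 12 [1100]: F1=1 F2=1 -> F1&~F2 -> 0
  row 13 [1101]: F1=0 F2=0 -> F1&~F2 -> 0
  row 14 [1110]: F1=1 F2=0 -> F1&~F2 -> 1
  row 15 [1111]: F1=1 F2=0 -> F1&~F2 -> 1
Full result column, 4 rows per line (u,v fixed per line; w,z runs 00..11 left to right):
  rows 0-3 [u,v=00]: 0000  = hex 0
  rows 4-7 [u,v=01]: 1000  = hex 8
  rows 8-11 [u,v=10]: 0000  = hex 0
  rows 12-15 [u,v=11]: 0011  = hex 3
Counterexample vector (row 0 .. row 15) = 0000100000000011
Output column grouped in 4s = 0000 1000 0000 0011 = 0x0803
Convert to decimal digit by digit (value = value*16 + digit):
  0 -> 0
  0*16 + 8 = 8
  8*16 + 0 = 128
  128*16 + 3 = 2051
Decimal = 2051

2051


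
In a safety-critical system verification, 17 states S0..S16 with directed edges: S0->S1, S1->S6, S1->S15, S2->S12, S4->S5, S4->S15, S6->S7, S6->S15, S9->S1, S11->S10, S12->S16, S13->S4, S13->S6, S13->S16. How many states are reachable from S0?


BFS from S0:
  layer 0: {S0}
  layer 1: {S1}
  layer 2: {S6, S15}
  layer 3: {S7}
Reachable set: {S0, S1, S6, S7, S15}
Count = 5

5


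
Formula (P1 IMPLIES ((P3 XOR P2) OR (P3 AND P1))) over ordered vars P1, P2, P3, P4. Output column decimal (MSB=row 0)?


Formula: (P1 IMPLIES ((P3 XOR P2) OR (P3 AND P1))) over P1, P2, P3, P4 (16 rows)
Evaluate each row (bits = P1,P2,P3,P4, MSB first):
  row 0 [0000]: (0 IMPLIES ((0 XOR 0) OR (0 AND 0))) -> 1
  row 1 [0001]: (0 IMPLIES ((0 XOR 0) OR (0 AND 0))) -> 1
  row 2 [0010]: (0 IMPLIES ((1 XOR 0) OR (1 AND 0))) -> 1
  row 3 [0011]: (0 IMPLIES ((1 XOR 0) OR (1 AND 0))) -> 1
  row 4 [0100]: (0 IMPLIES ((0 XOR 1) OR (0 AND 0))) -> 1
  row 5 [0101]: (0 IMPLIES ((0 XOR 1) OR (0 AND 0))) -> 1
  row 6 [0110]: (0 IMPLIES ((1 XOR 1) OR (1 AND 0))) -> 1
  row 7 [0111]: (0 IMPLIES ((1 XOR 1) OR (1 AND 0))) -> 1
  row 8 [1000]: (1 IMPLIES ((0 XOR 0) OR (0 AND 1))) -> 0
  row 9 [1001]: (1 IMPLIES ((0 XOR 0) OR (0 AND 1))) -> 0
  row 10 [1010]: (1 IMPLIES ((1 XOR 0) OR (1 AND 1))) -> 1
  row 11 [1011]: (1 IMPLIES ((1 XOR 0) OR (1 AND 1))) -> 1
  row 12 [1100]: (1 IMPLIES ((0 XOR 1) OR (0 AND 1))) -> 1
  row 13 [1101]: (1 IMPLIES ((0 XOR 1) OR (0 AND 1))) -> 1
  row 14 [1110]: (1 IMPLIES ((1 XOR 1) OR (1 AND 1))) -> 1
  row 15 [1111]: (1 IMPLIES ((1 XOR 1) OR (1 AND 1))) -> 1
Full result column, 4 rows per line (P1,P2 fixed per line; P3,P4 runs 00..11 left to right):
  rows 0-3 [P1,P2=00]: 1111  = hex F
  rows 4-7 [P1,P2=01]: 1111  = hex F
  rows 8-11 [P1,P2=10]: 0011  = hex 3
  rows 12-15 [P1,P2=11]: 1111  = hex F
Output column (row 0 .. row 15) = 1111111100111111
Output column grouped in 4s = 1111 1111 0011 1111 = 0xFF3F
Convert to decimal digit by digit (value = value*16 + digit):
  F -> 15
  15*16 + 15 (F) = 255
  255*16 + 3 = 4083
  4083*16 + 15 (F) = 65343
Decimal = 65343

65343


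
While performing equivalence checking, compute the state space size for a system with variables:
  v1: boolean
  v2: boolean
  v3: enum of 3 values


State space = product of domain sizes of all variables.
Domain sizes:
  v1 (boolean): 2
  v2 (boolean): 2
  v3 (enum of 3 values): 3
Product = 2 * 2 * 3 = 12

12


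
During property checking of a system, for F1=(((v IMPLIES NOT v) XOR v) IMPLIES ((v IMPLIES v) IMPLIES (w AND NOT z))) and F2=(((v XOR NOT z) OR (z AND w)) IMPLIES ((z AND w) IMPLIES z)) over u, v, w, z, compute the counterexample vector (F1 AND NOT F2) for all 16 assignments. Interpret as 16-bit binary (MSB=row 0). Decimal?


F1 = (((v IMPLIES NOT v) XOR v) IMPLIES ((v IMPLIES v) IMPLIES (w AND NOT z)))
F2 = (((v XOR NOT z) OR (z AND w)) IMPLIES ((z AND w) IMPLIES z))
Counterexample to F1=>F2 is where F1=1 and F2=0.
Evaluate each row (bits = u,v,w,z, MSB first):
  row 0 [0000]: F1=0 F2=1 -> F1&~F2 -> 0
  row 1 [0001]: F1=0 F2=1 -> F1&~F2 -> 0
  row 2 [0010]: F1=1 F2=1 -> F1&~F2 -> 0
  row 3 [0011]: F1=0 F2=1 -> F1&~F2 -> 0
  row 4 [0100]: F1=0 F2=1 -> F1&~F2 -> 0
  row 5 [0101]: F1=0 F2=1 -> F1&~F2 -> 0
  row 6 [0110]: F1=1 F2=1 -> F1&~F2 -> 0
  row 7 [0111]: F1=0 F2=1 -> F1&~F2 -> 0
  row 8 [1000]: F1=0 F2=1 -> F1&~F2 -> 0
  row 9 [1001]: F1=0 F2=1 -> F1&~F2 -> 0
  row 10 [1010]: F1=1 F2=1 -> F1&~F2 -> 0
  row 11 [1011]: F1=0 F2=1 -> F1&~F2 -> 0
  row 12 [1100]: F1=0 F2=1 -> F1&~F2 -> 0
  row 13 [1101]: F1=0 F2=1 -> F1&~F2 -> 0
  row 14 [1110]: F1=1 F2=1 -> F1&~F2 -> 0
  row 15 [1111]: F1=0 F2=1 -> F1&~F2 -> 0
Full result column, 4 rows per line (u,v fixed per line; w,z runs 00..11 left to right):
  rows 0-3 [u,v=00]: 0000  = hex 0
  rows 4-7 [u,v=01]: 0000  = hex 0
  rows 8-11 [u,v=10]: 0000  = hex 0
  rows 12-15 [u,v=11]: 0000  = hex 0
Counterexample vector (row 0 .. row 15) = 0000000000000000
Output column grouped in 4s = 0000 0000 0000 0000 = 0x0000
Convert to decimal digit by digit (value = value*16 + digit):
  0 -> 0
  0*16 + 0 = 0
  0*16 + 0 = 0
  0*16 + 0 = 0
Decimal = 0

0


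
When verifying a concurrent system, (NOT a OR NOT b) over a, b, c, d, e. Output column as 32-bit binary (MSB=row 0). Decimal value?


Formula: (NOT a OR NOT b) over a, b, c, d, e (32 rows)
Evaluate each row (bits = a,b,c,d,e, MSB first):
  row 0 [00000]: (NOT 0 OR NOT 0) -> 1
  row 1 [00001]: (NOT 0 OR NOT 0) -> 1
  row 2 [00010]: (NOT 0 OR NOT 0) -> 1
  row 3 [00011]: (NOT 0 OR NOT 0) -> 1
  row 4 [00100]: (NOT 0 OR NOT 0) -> 1
  row 5 [00101]: (NOT 0 OR NOT 0) -> 1
  row 6 [00110]: (NOT 0 OR NOT 0) -> 1
  row 7 [00111]: (NOT 0 OR NOT 0) -> 1
  row 8 [01000]: (NOT 0 OR NOT 1) -> 1
  row 9 [01001]: (NOT 0 OR NOT 1) -> 1
  row 10 [01010]: (NOT 0 OR NOT 1) -> 1
  row 11 [01011]: (NOT 0 OR NOT 1) -> 1
  row 12 [01100]: (NOT 0 OR NOT 1) -> 1
  row 13 [01101]: (NOT 0 OR NOT 1) -> 1
  row 14 [01110]: (NOT 0 OR NOT 1) -> 1
  row 15 [01111]: (NOT 0 OR NOT 1) -> 1
  row 16 [10000]: (NOT 1 OR NOT 0) -> 1
  row 17 [10001]: (NOT 1 OR NOT 0) -> 1
  row 18 [10010]: (NOT 1 OR NOT 0) -> 1
  row 19 [10011]: (NOT 1 OR NOT 0) -> 1
  row 20 [10100]: (NOT 1 OR NOT 0) -> 1
  row 21 [10101]: (NOT 1 OR NOT 0) -> 1
  row 22 [10110]: (NOT 1 OR NOT 0) -> 1
  row 23 [10111]: (NOT 1 OR NOT 0) -> 1
  row 24 [11000]: (NOT 1 OR NOT 1) -> 0
  row 25 [11001]: (NOT 1 OR NOT 1) -> 0
  row 26 [11010]: (NOT 1 OR NOT 1) -> 0
  row 27 [11011]: (NOT 1 OR NOT 1) -> 0
  row 28 [11100]: (NOT 1 OR NOT 1) -> 0
  row 29 [11101]: (NOT 1 OR NOT 1) -> 0
  row 30 [11110]: (NOT 1 OR NOT 1) -> 0
  row 31 [11111]: (NOT 1 OR NOT 1) -> 0
Full result column, 4 rows per line (a,b,c fixed per line; d,e runs 00..11 left to right):
  rows 0-3 [a,b,c=000]: 1111  = hex F
  rows 4-7 [a,b,c=001]: 1111  = hex F
  rows 8-11 [a,b,c=010]: 1111  = hex F
  rows 12-15 [a,b,c=011]: 1111  = hex F
  rows 16-19 [a,b,c=100]: 1111  = hex F
  rows 20-23 [a,b,c=101]: 1111  = hex F
  rows 24-27 [a,b,c=110]: 0000  = hex 0
  rows 28-31 [a,b,c=111]: 0000  = hex 0
Output column (row 0 .. row 31) = 11111111111111111111111100000000
Output column grouped in 4s = 1111 1111 1111 1111 1111 1111 0000 0000 = 0xFFFFFF00
Convert to decimal digit by digit (value = value*16 + digit):
  F -> 15
  15*16 + 15 (F) = 255
  255*16 + 15 (F) = 4095
  4095*16 + 15 (F) = 65535
  65535*16 + 15 (F) = 1048575
  1048575*16 + 15 (F) = 16777215
  16777215*16 + 0 = 268435440
  268435440*16 + 0 = 4294967040
Decimal = 4294967040

4294967040


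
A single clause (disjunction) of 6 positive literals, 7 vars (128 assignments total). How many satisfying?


Step 1: Total=2^7=128
Step 2: Unsat when all 6 false: 2^1=2
Step 3: Sat=128-2=126

126


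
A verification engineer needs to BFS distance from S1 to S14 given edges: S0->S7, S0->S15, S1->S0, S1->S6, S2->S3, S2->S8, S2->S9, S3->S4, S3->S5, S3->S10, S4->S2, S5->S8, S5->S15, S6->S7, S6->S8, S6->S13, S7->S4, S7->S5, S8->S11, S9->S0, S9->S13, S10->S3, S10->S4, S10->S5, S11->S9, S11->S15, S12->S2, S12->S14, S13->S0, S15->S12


BFS layer-by-layer from S1:
  dist 0: {S1}
  dist 1: {S0, S6}
  dist 2: {S7, S8, S13, S15}
  dist 3: {S4, S5, S11, S12}
  dist 4: {S2, S9, S14}
  -> S14 reached at distance 4
Shortest path length = 4

4


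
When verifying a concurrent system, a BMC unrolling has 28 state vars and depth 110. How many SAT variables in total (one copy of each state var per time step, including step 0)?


BMC unrolls to depth k, creating one copy of each state var for steps 0..k.
Step count = 110 + 1 = 111 (steps 0 through 110)
Vars per step = 28
Total = 28 * 111 = 3108

3108


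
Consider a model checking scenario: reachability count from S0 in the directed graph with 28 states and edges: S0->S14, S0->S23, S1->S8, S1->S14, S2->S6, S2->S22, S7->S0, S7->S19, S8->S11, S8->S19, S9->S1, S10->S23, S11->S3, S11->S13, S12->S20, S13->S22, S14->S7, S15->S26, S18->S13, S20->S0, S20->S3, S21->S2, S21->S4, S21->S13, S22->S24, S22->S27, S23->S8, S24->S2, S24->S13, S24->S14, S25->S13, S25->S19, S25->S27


BFS from S0:
  layer 0: {S0}
  layer 1: {S14, S23}
  layer 2: {S7, S8}
  layer 3: {S11, S19}
  layer 4: {S3, S13}
  layer 5: {S22}
  layer 6: {S24, S27}
  layer 7: {S2}
  layer 8: {S6}
Reachable set: {S0, S2, S3, S6, S7, S8, S11, S13, S14, S19, S22, S23, S24, S27}
Count = 14

14


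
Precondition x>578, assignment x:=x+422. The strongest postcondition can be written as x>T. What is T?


Formula: sp(P, x:=E) = exists old_x. (x = E[old_x/x]) AND P[old_x/x] (old_x is the value of x before the assignment; eliminate old_x by solving x = E[old_x/x] for old_x)
Step 1: Precondition P: x>578, i.e. old_x > 578
Step 2: Assignment gives x = old_x + 422, so old_x = x - 422
Step 3: Substitute into P: x - 422 > 578
Step 4: Simplify: x > 578+422 = 1000

1000


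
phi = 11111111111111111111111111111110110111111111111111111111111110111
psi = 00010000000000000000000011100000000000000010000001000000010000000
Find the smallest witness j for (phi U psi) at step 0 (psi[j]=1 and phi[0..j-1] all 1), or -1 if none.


(phi U psi) at 0: need smallest j with psi[j]=1 and phi[i]=1 for all i in [0,j).
Scan from step 0:
  step 0: phi=1, psi=0 -> continue
  step 1: phi=1, psi=0 -> continue
  step 2: phi=1, psi=0 -> continue
  step 3: psi=1 and phi held for [0,3) -> witness found
Witness step = 3

3


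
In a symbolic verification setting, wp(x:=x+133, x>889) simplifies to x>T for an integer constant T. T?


Formula: wp(x:=E, P) = P[E/x] (substitute E for x in postcondition)
Step 1: Postcondition: x>889
Step 2: Substitute x+133 for x: x+133>889
Step 3: Solve for x: x > 889-133 = 756

756


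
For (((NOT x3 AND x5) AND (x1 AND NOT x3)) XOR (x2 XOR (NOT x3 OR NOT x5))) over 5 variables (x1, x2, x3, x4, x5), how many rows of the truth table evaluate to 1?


Formula: (((NOT x3 AND x5) AND (x1 AND NOT x3)) XOR (x2 XOR (NOT x3 OR NOT x5))) over 5 vars (32 rows)
Evaluate each row (x1, x2, x3, x4, x5 as bits, MSB first):
  row 0 [00000]: (((NOT 0 AND 0) AND (0 AND NOT 0)) XOR (0 XOR (NOT 0 OR NOT 0))) -> 1
  row 1 [00001]: (((NOT 0 AND 1) AND (0 AND NOT 0)) XOR (0 XOR (NOT 0 OR NOT 1))) -> 1
  row 2 [00010]: (((NOT 0 AND 0) AND (0 AND NOT 0)) XOR (0 XOR (NOT 0 OR NOT 0))) -> 1
  row 3 [00011]: (((NOT 0 AND 1) AND (0 AND NOT 0)) XOR (0 XOR (NOT 0 OR NOT 1))) -> 1
  row 4 [00100]: (((NOT 1 AND 0) AND (0 AND NOT 1)) XOR (0 XOR (NOT 1 OR NOT 0))) -> 1
  row 5 [00101]: (((NOT 1 AND 1) AND (0 AND NOT 1)) XOR (0 XOR (NOT 1 OR NOT 1))) -> 0
  row 6 [00110]: (((NOT 1 AND 0) AND (0 AND NOT 1)) XOR (0 XOR (NOT 1 OR NOT 0))) -> 1
  row 7 [00111]: (((NOT 1 AND 1) AND (0 AND NOT 1)) XOR (0 XOR (NOT 1 OR NOT 1))) -> 0
  row 8 [01000]: (((NOT 0 AND 0) AND (0 AND NOT 0)) XOR (1 XOR (NOT 0 OR NOT 0))) -> 0
  row 9 [01001]: (((NOT 0 AND 1) AND (0 AND NOT 0)) XOR (1 XOR (NOT 0 OR NOT 1))) -> 0
  row 10 [01010]: (((NOT 0 AND 0) AND (0 AND NOT 0)) XOR (1 XOR (NOT 0 OR NOT 0))) -> 0
  row 11 [01011]: (((NOT 0 AND 1) AND (0 AND NOT 0)) XOR (1 XOR (NOT 0 OR NOT 1))) -> 0
  row 12 [01100]: (((NOT 1 AND 0) AND (0 AND NOT 1)) XOR (1 XOR (NOT 1 OR NOT 0))) -> 0
  row 13 [01101]: (((NOT 1 AND 1) AND (0 AND NOT 1)) XOR (1 XOR (NOT 1 OR NOT 1))) -> 1
  row 14 [01110]: (((NOT 1 AND 0) AND (0 AND NOT 1)) XOR (1 XOR (NOT 1 OR NOT 0))) -> 0
  row 15 [01111]: (((NOT 1 AND 1) AND (0 AND NOT 1)) XOR (1 XOR (NOT 1 OR NOT 1))) -> 1
  row 16 [10000]: (((NOT 0 AND 0) AND (1 AND NOT 0)) XOR (0 XOR (NOT 0 OR NOT 0))) -> 1
  row 17 [10001]: (((NOT 0 AND 1) AND (1 AND NOT 0)) XOR (0 XOR (NOT 0 OR NOT 1))) -> 0
  row 18 [10010]: (((NOT 0 AND 0) AND (1 AND NOT 0)) XOR (0 XOR (NOT 0 OR NOT 0))) -> 1
  row 19 [10011]: (((NOT 0 AND 1) AND (1 AND NOT 0)) XOR (0 XOR (NOT 0 OR NOT 1))) -> 0
  row 20 [10100]: (((NOT 1 AND 0) AND (1 AND NOT 1)) XOR (0 XOR (NOT 1 OR NOT 0))) -> 1
  row 21 [10101]: (((NOT 1 AND 1) AND (1 AND NOT 1)) XOR (0 XOR (NOT 1 OR NOT 1))) -> 0
  row 22 [10110]: (((NOT 1 AND 0) AND (1 AND NOT 1)) XOR (0 XOR (NOT 1 OR NOT 0))) -> 1
  row 23 [10111]: (((NOT 1 AND 1) AND (1 AND NOT 1)) XOR (0 XOR (NOT 1 OR NOT 1))) -> 0
  row 24 [11000]: (((NOT 0 AND 0) AND (1 AND NOT 0)) XOR (1 XOR (NOT 0 OR NOT 0))) -> 0
  row 25 [11001]: (((NOT 0 AND 1) AND (1 AND NOT 0)) XOR (1 XOR (NOT 0 OR NOT 1))) -> 1
  row 26 [11010]: (((NOT 0 AND 0) AND (1 AND NOT 0)) XOR (1 XOR (NOT 0 OR NOT 0))) -> 0
  row 27 [11011]: (((NOT 0 AND 1) AND (1 AND NOT 0)) XOR (1 XOR (NOT 0 OR NOT 1))) -> 1
  row 28 [11100]: (((NOT 1 AND 0) AND (1 AND NOT 1)) XOR (1 XOR (NOT 1 OR NOT 0))) -> 0
  row 29 [11101]: (((NOT 1 AND 1) AND (1 AND NOT 1)) XOR (1 XOR (NOT 1 OR NOT 1))) -> 1
  row 30 [11110]: (((NOT 1 AND 0) AND (1 AND NOT 1)) XOR (1 XOR (NOT 1 OR NOT 0))) -> 0
  row 31 [11111]: (((NOT 1 AND 1) AND (1 AND NOT 1)) XOR (1 XOR (NOT 1 OR NOT 1))) -> 1
Full result column, 8 rows per line (x1,x2 fixed per line; x3,x4,x5 runs 000..111 left to right):
  rows 0-7 [x1,x2=00]: 11111010  (ones: 6)
  rows 8-15 [x1,x2=01]: 00000101  (ones: 2)
  rows 16-23 [x1,x2=10]: 10101010  (ones: 4)
  rows 24-31 [x1,x2=11]: 01010101  (ones: 4)
Count of 1-rows = 6+2+4+4 = 16

16


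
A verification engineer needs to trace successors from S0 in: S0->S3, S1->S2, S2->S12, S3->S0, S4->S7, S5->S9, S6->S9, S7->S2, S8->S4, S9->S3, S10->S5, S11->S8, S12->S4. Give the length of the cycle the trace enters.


Trace from S0 until a state repeats:
  S0 -> S3 -> S0
S0 first seen at step 0, revisited at step 2.
Cycle length = 2 - 0 = 2

2


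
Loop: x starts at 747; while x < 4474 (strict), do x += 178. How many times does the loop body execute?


Step 1: x goes from 747 toward 4474 by 178; the body runs while x<4474, so iterations = ceil((bound-start)/step)
Step 2: Distance=3727
Step 3: ceil(3727/178)=21

21


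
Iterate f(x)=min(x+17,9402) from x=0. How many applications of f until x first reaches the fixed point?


Step 1: x=0, cap=9402, increment=17
Step 2: x grows by 17 each step until capped at 9402; fixed point is x=9402
Step 3: iterations = ceil(9402/17) = 554

554


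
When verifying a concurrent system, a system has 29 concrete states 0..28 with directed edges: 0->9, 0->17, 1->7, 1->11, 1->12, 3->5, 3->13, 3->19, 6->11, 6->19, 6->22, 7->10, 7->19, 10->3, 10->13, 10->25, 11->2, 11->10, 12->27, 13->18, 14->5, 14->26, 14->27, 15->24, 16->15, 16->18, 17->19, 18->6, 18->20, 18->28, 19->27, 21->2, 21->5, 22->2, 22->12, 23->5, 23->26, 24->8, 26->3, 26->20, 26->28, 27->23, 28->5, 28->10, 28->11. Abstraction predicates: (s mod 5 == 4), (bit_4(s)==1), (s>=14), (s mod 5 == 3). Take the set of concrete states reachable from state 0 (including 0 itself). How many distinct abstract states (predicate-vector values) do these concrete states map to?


BFS from 0:
Concrete reachable: {0, 2, 3, 5, 6, 9, 10, 11, 12, 13, 17, 18, 19, 20, 22, 23, 25, 26, 27, 28}
Abstract via predicates (s mod 5 == 4), (bit_4(s)==1), (s>=14), (s mod 5 == 3):
  (0,0,0,0) <- {0, 2, 5, 6, 10, 11, 12}
  (0,0,0,1) <- {3, 13}
  (0,1,1,0) <- {17, 20, 22, 25, 26, 27}
  (0,1,1,1) <- {18, 23, 28}
  (1,0,0,0) <- {9}
  (1,1,1,0) <- {19}
Distinct abstract states = 6

6


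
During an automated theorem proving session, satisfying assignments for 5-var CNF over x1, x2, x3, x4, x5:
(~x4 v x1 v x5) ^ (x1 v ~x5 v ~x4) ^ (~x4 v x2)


CNF with 3 clauses over 5 vars (32 assignments).
An assignment satisfies CNF iff every clause has >=1 true literal.
Check each row (bits = x1,x2,x3,x4,x5; clause T/F shown):
  row 0 [00000]: clauses=TTT -> 1
  row 1 [00001]: clauses=TTT -> 1
  row 2 [00010]: clauses=FTF -> 0
  row 3 [00011]: clauses=TFF -> 0
  row 4 [00100]: clauses=TTT -> 1
  row 5 [00101]: clauses=TTT -> 1
  row 6 [00110]: clauses=FTF -> 0
  row 7 [00111]: clauses=TFF -> 0
  row 8 [01000]: clauses=TTT -> 1
  row 9 [01001]: clauses=TTT -> 1
  row 10 [01010]: clauses=FTT -> 0
  row 11 [01011]: clauses=TFT -> 0
  row 12 [01100]: clauses=TTT -> 1
  row 13 [01101]: clauses=TTT -> 1
  row 14 [01110]: clauses=FTT -> 0
  row 15 [01111]: clauses=TFT -> 0
  row 16 [10000]: clauses=TTT -> 1
  row 17 [10001]: clauses=TTT -> 1
  row 18 [10010]: clauses=TTF -> 0
  row 19 [10011]: clauses=TTF -> 0
  row 20 [10100]: clauses=TTT -> 1
  row 21 [10101]: clauses=TTT -> 1
  row 22 [10110]: clauses=TTF -> 0
  row 23 [10111]: clauses=TTF -> 0
  row 24 [11000]: clauses=TTT -> 1
  row 25 [11001]: clauses=TTT -> 1
  row 26 [11010]: clauses=TTT -> 1
  row 27 [11011]: clauses=TTT -> 1
  row 28 [11100]: clauses=TTT -> 1
  row 29 [11101]: clauses=TTT -> 1
  row 30 [11110]: clauses=TTT -> 1
  row 31 [11111]: clauses=TTT -> 1
Full result column, 8 rows per line (x1,x2 fixed per line; x3,x4,x5 runs 000..111 left to right):
  rows 0-7 [x1,x2=00]: 11001100  (ones: 4)
  rows 8-15 [x1,x2=01]: 11001100  (ones: 4)
  rows 16-23 [x1,x2=10]: 11001100  (ones: 4)
  rows 24-31 [x1,x2=11]: 11111111  (ones: 8)
Satisfying assignments = 4+4+4+8 = 20

20


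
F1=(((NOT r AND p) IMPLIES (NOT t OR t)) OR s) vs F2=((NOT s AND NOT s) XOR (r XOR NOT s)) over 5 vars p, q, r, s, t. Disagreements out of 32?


F1 = (((NOT r AND p) IMPLIES (NOT t OR t)) OR s)
F2 = ((NOT s AND NOT s) XOR (r XOR NOT s))
Evaluate both on each of 32 rows (bits = p,q,r,s,t):
  row 0 [00000]: F1=1 F2=0 (differ) -> 1
  row 1 [00001]: F1=1 F2=0 (differ) -> 1
  row 2 [00010]: F1=1 F2=0 (differ) -> 1
  row 3 [00011]: F1=1 F2=0 (differ) -> 1
  row 4 [00100]: F1=1 F2=1 -> 0
  row 5 [00101]: F1=1 F2=1 -> 0
  row 6 [00110]: F1=1 F2=1 -> 0
  row 7 [00111]: F1=1 F2=1 -> 0
  row 8 [01000]: F1=1 F2=0 (differ) -> 1
  row 9 [01001]: F1=1 F2=0 (differ) -> 1
  row 10 [01010]: F1=1 F2=0 (differ) -> 1
  row 11 [01011]: F1=1 F2=0 (differ) -> 1
  row 12 [01100]: F1=1 F2=1 -> 0
  row 13 [01101]: F1=1 F2=1 -> 0
  row 14 [01110]: F1=1 F2=1 -> 0
  row 15 [01111]: F1=1 F2=1 -> 0
  row 16 [10000]: F1=1 F2=0 (differ) -> 1
  row 17 [10001]: F1=1 F2=0 (differ) -> 1
  row 18 [10010]: F1=1 F2=0 (differ) -> 1
  row 19 [10011]: F1=1 F2=0 (differ) -> 1
  row 20 [10100]: F1=1 F2=1 -> 0
  row 21 [10101]: F1=1 F2=1 -> 0
  row 22 [10110]: F1=1 F2=1 -> 0
  row 23 [10111]: F1=1 F2=1 -> 0
  row 24 [11000]: F1=1 F2=0 (differ) -> 1
  row 25 [11001]: F1=1 F2=0 (differ) -> 1
  row 26 [11010]: F1=1 F2=0 (differ) -> 1
  row 27 [11011]: F1=1 F2=0 (differ) -> 1
  row 28 [11100]: F1=1 F2=1 -> 0
  row 29 [11101]: F1=1 F2=1 -> 0
  row 30 [11110]: F1=1 F2=1 -> 0
  row 31 [11111]: F1=1 F2=1 -> 0
Full result column, 8 rows per line (p,q fixed per line; r,s,t runs 000..111 left to right):
  rows 0-7 [p,q=00]: 11110000  (ones: 4)
  rows 8-15 [p,q=01]: 11110000  (ones: 4)
  rows 16-23 [p,q=10]: 11110000  (ones: 4)
  rows 24-31 [p,q=11]: 11110000  (ones: 4)
Disagreements = 4+4+4+4 = 16

16


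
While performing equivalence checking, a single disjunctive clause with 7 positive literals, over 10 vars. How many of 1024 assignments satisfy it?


Step 1: Total=2^10=1024
Step 2: Unsat when all 7 false: 2^3=8
Step 3: Sat=1024-8=1016

1016


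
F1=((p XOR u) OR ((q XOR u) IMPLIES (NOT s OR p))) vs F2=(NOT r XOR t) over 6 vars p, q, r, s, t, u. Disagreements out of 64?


F1 = ((p XOR u) OR ((q XOR u) IMPLIES (NOT s OR p)))
F2 = (NOT r XOR t)
Evaluate both on each of 64 rows (bits = p,q,r,s,t,u):
  row 0 [000000]: F1=1 F2=1 -> 0
  row 1 [000001]: F1=1 F2=1 -> 0
  row 2 [000010]: F1=1 F2=0 (differ) -> 1
  row 3 [000011]: F1=1 F2=0 (differ) -> 1
  row 4 [000100]: F1=1 F2=1 -> 0
  (every remaining row is evaluated the same way; all 64 results are listed next)
Full result column, 8 rows per line (p,q,r fixed per line; s,t,u runs 000..111 left to right):
  rows 0-7 [p,q,r=000]: 00110011  (ones: 4)
  rows 8-15 [p,q,r=001]: 11001100  (ones: 4)
  rows 16-23 [p,q,r=010]: 00111001  (ones: 4)
  rows 24-31 [p,q,r=011]: 11000110  (ones: 4)
  rows 32-39 [p,q,r=100]: 00110011  (ones: 4)
  rows 40-47 [p,q,r=101]: 11001100  (ones: 4)
  rows 48-55 [p,q,r=110]: 00110011  (ones: 4)
  rows 56-63 [p,q,r=111]: 11001100  (ones: 4)
Disagreements = 4+4+4+4+4+4+4+4 = 32

32


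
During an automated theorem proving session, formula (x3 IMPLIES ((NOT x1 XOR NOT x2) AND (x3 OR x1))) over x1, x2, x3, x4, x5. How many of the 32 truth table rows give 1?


Formula: (x3 IMPLIES ((NOT x1 XOR NOT x2) AND (x3 OR x1))) over 5 vars (32 rows)
Evaluate each row (x1, x2, x3, x4, x5 as bits, MSB first):
  row 0 [00000]: (0 IMPLIES ((NOT 0 XOR NOT 0) AND (0 OR 0))) -> 1
  row 1 [00001]: (0 IMPLIES ((NOT 0 XOR NOT 0) AND (0 OR 0))) -> 1
  row 2 [00010]: (0 IMPLIES ((NOT 0 XOR NOT 0) AND (0 OR 0))) -> 1
  row 3 [00011]: (0 IMPLIES ((NOT 0 XOR NOT 0) AND (0 OR 0))) -> 1
  row 4 [00100]: (1 IMPLIES ((NOT 0 XOR NOT 0) AND (1 OR 0))) -> 0
  row 5 [00101]: (1 IMPLIES ((NOT 0 XOR NOT 0) AND (1 OR 0))) -> 0
  row 6 [00110]: (1 IMPLIES ((NOT 0 XOR NOT 0) AND (1 OR 0))) -> 0
  row 7 [00111]: (1 IMPLIES ((NOT 0 XOR NOT 0) AND (1 OR 0))) -> 0
  row 8 [01000]: (0 IMPLIES ((NOT 0 XOR NOT 1) AND (0 OR 0))) -> 1
  row 9 [01001]: (0 IMPLIES ((NOT 0 XOR NOT 1) AND (0 OR 0))) -> 1
  row 10 [01010]: (0 IMPLIES ((NOT 0 XOR NOT 1) AND (0 OR 0))) -> 1
  row 11 [01011]: (0 IMPLIES ((NOT 0 XOR NOT 1) AND (0 OR 0))) -> 1
  row 12 [01100]: (1 IMPLIES ((NOT 0 XOR NOT 1) AND (1 OR 0))) -> 1
  row 13 [01101]: (1 IMPLIES ((NOT 0 XOR NOT 1) AND (1 OR 0))) -> 1
  row 14 [01110]: (1 IMPLIES ((NOT 0 XOR NOT 1) AND (1 OR 0))) -> 1
  row 15 [01111]: (1 IMPLIES ((NOT 0 XOR NOT 1) AND (1 OR 0))) -> 1
  row 16 [10000]: (0 IMPLIES ((NOT 1 XOR NOT 0) AND (0 OR 1))) -> 1
  row 17 [10001]: (0 IMPLIES ((NOT 1 XOR NOT 0) AND (0 OR 1))) -> 1
  row 18 [10010]: (0 IMPLIES ((NOT 1 XOR NOT 0) AND (0 OR 1))) -> 1
  row 19 [10011]: (0 IMPLIES ((NOT 1 XOR NOT 0) AND (0 OR 1))) -> 1
  row 20 [10100]: (1 IMPLIES ((NOT 1 XOR NOT 0) AND (1 OR 1))) -> 1
  row 21 [10101]: (1 IMPLIES ((NOT 1 XOR NOT 0) AND (1 OR 1))) -> 1
  row 22 [10110]: (1 IMPLIES ((NOT 1 XOR NOT 0) AND (1 OR 1))) -> 1
  row 23 [10111]: (1 IMPLIES ((NOT 1 XOR NOT 0) AND (1 OR 1))) -> 1
  row 24 [11000]: (0 IMPLIES ((NOT 1 XOR NOT 1) AND (0 OR 1))) -> 1
  row 25 [11001]: (0 IMPLIES ((NOT 1 XOR NOT 1) AND (0 OR 1))) -> 1
  row 26 [11010]: (0 IMPLIES ((NOT 1 XOR NOT 1) AND (0 OR 1))) -> 1
  row 27 [11011]: (0 IMPLIES ((NOT 1 XOR NOT 1) AND (0 OR 1))) -> 1
  row 28 [11100]: (1 IMPLIES ((NOT 1 XOR NOT 1) AND (1 OR 1))) -> 0
  row 29 [11101]: (1 IMPLIES ((NOT 1 XOR NOT 1) AND (1 OR 1))) -> 0
  row 30 [11110]: (1 IMPLIES ((NOT 1 XOR NOT 1) AND (1 OR 1))) -> 0
  row 31 [11111]: (1 IMPLIES ((NOT 1 XOR NOT 1) AND (1 OR 1))) -> 0
Full result column, 8 rows per line (x1,x2 fixed per line; x3,x4,x5 runs 000..111 left to right):
  rows 0-7 [x1,x2=00]: 11110000  (ones: 4)
  rows 8-15 [x1,x2=01]: 11111111  (ones: 8)
  rows 16-23 [x1,x2=10]: 11111111  (ones: 8)
  rows 24-31 [x1,x2=11]: 11110000  (ones: 4)
Count of 1-rows = 4+8+8+4 = 24

24


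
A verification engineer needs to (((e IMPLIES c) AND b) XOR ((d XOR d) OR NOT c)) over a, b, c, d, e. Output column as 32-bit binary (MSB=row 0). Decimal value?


Formula: (((e IMPLIES c) AND b) XOR ((d XOR d) OR NOT c)) over a, b, c, d, e (32 rows)
Evaluate each row (bits = a,b,c,d,e, MSB first):
  row 0 [00000]: (((0 IMPLIES 0) AND 0) XOR ((0 XOR 0) OR NOT 0)) -> 1
  row 1 [00001]: (((1 IMPLIES 0) AND 0) XOR ((0 XOR 0) OR NOT 0)) -> 1
  row 2 [00010]: (((0 IMPLIES 0) AND 0) XOR ((1 XOR 1) OR NOT 0)) -> 1
  row 3 [00011]: (((1 IMPLIES 0) AND 0) XOR ((1 XOR 1) OR NOT 0)) -> 1
  row 4 [00100]: (((0 IMPLIES 1) AND 0) XOR ((0 XOR 0) OR NOT 1)) -> 0
  row 5 [00101]: (((1 IMPLIES 1) AND 0) XOR ((0 XOR 0) OR NOT 1)) -> 0
  row 6 [00110]: (((0 IMPLIES 1) AND 0) XOR ((1 XOR 1) OR NOT 1)) -> 0
  row 7 [00111]: (((1 IMPLIES 1) AND 0) XOR ((1 XOR 1) OR NOT 1)) -> 0
  row 8 [01000]: (((0 IMPLIES 0) AND 1) XOR ((0 XOR 0) OR NOT 0)) -> 0
  row 9 [01001]: (((1 IMPLIES 0) AND 1) XOR ((0 XOR 0) OR NOT 0)) -> 1
  row 10 [01010]: (((0 IMPLIES 0) AND 1) XOR ((1 XOR 1) OR NOT 0)) -> 0
  row 11 [01011]: (((1 IMPLIES 0) AND 1) XOR ((1 XOR 1) OR NOT 0)) -> 1
  row 12 [01100]: (((0 IMPLIES 1) AND 1) XOR ((0 XOR 0) OR NOT 1)) -> 1
  row 13 [01101]: (((1 IMPLIES 1) AND 1) XOR ((0 XOR 0) OR NOT 1)) -> 1
  row 14 [01110]: (((0 IMPLIES 1) AND 1) XOR ((1 XOR 1) OR NOT 1)) -> 1
  row 15 [01111]: (((1 IMPLIES 1) AND 1) XOR ((1 XOR 1) OR NOT 1)) -> 1
  row 16 [10000]: (((0 IMPLIES 0) AND 0) XOR ((0 XOR 0) OR NOT 0)) -> 1
  row 17 [10001]: (((1 IMPLIES 0) AND 0) XOR ((0 XOR 0) OR NOT 0)) -> 1
  row 18 [10010]: (((0 IMPLIES 0) AND 0) XOR ((1 XOR 1) OR NOT 0)) -> 1
  row 19 [10011]: (((1 IMPLIES 0) AND 0) XOR ((1 XOR 1) OR NOT 0)) -> 1
  row 20 [10100]: (((0 IMPLIES 1) AND 0) XOR ((0 XOR 0) OR NOT 1)) -> 0
  row 21 [10101]: (((1 IMPLIES 1) AND 0) XOR ((0 XOR 0) OR NOT 1)) -> 0
  row 22 [10110]: (((0 IMPLIES 1) AND 0) XOR ((1 XOR 1) OR NOT 1)) -> 0
  row 23 [10111]: (((1 IMPLIES 1) AND 0) XOR ((1 XOR 1) OR NOT 1)) -> 0
  row 24 [11000]: (((0 IMPLIES 0) AND 1) XOR ((0 XOR 0) OR NOT 0)) -> 0
  row 25 [11001]: (((1 IMPLIES 0) AND 1) XOR ((0 XOR 0) OR NOT 0)) -> 1
  row 26 [11010]: (((0 IMPLIES 0) AND 1) XOR ((1 XOR 1) OR NOT 0)) -> 0
  row 27 [11011]: (((1 IMPLIES 0) AND 1) XOR ((1 XOR 1) OR NOT 0)) -> 1
  row 28 [11100]: (((0 IMPLIES 1) AND 1) XOR ((0 XOR 0) OR NOT 1)) -> 1
  row 29 [11101]: (((1 IMPLIES 1) AND 1) XOR ((0 XOR 0) OR NOT 1)) -> 1
  row 30 [11110]: (((0 IMPLIES 1) AND 1) XOR ((1 XOR 1) OR NOT 1)) -> 1
  row 31 [11111]: (((1 IMPLIES 1) AND 1) XOR ((1 XOR 1) OR NOT 1)) -> 1
Full result column, 4 rows per line (a,b,c fixed per line; d,e runs 00..11 left to right):
  rows 0-3 [a,b,c=000]: 1111  = hex F
  rows 4-7 [a,b,c=001]: 0000  = hex 0
  rows 8-11 [a,b,c=010]: 0101  = hex 5
  rows 12-15 [a,b,c=011]: 1111  = hex F
  rows 16-19 [a,b,c=100]: 1111  = hex F
  rows 20-23 [a,b,c=101]: 0000  = hex 0
  rows 24-27 [a,b,c=110]: 0101  = hex 5
  rows 28-31 [a,b,c=111]: 1111  = hex F
Output column (row 0 .. row 31) = 11110000010111111111000001011111
Output column grouped in 4s = 1111 0000 0101 1111 1111 0000 0101 1111 = 0xF05FF05F
Convert to decimal digit by digit (value = value*16 + digit):
  F -> 15
  15*16 + 0 = 240
  240*16 + 5 = 3845
  3845*16 + 15 (F) = 61535
  61535*16 + 15 (F) = 984575
  984575*16 + 0 = 15753200
  15753200*16 + 5 = 252051205
  252051205*16 + 15 (F) = 4032819295
Decimal = 4032819295

4032819295


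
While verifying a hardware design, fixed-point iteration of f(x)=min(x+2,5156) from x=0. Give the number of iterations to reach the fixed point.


Step 1: x=0, cap=5156, increment=2
Step 2: x grows by 2 each step until capped at 5156; fixed point is x=5156
Step 3: iterations = ceil(5156/2) = 2578

2578


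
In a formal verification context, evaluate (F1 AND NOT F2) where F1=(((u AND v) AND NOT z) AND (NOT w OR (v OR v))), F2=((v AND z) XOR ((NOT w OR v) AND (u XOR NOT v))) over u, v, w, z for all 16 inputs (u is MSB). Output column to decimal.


F1 = (((u AND v) AND NOT z) AND (NOT w OR (v OR v)))
F2 = ((v AND z) XOR ((NOT w OR v) AND (u XOR NOT v)))
Counterexample to F1=>F2 is where F1=1 and F2=0.
Evaluate each row (bits = u,v,w,z, MSB first):
  row 0 [0000]: F1=0 F2=1 -> F1&~F2 -> 0
  row 1 [0001]: F1=0 F2=1 -> F1&~F2 -> 0
  row 2 [0010]: F1=0 F2=0 -> F1&~F2 -> 0
  row 3 [0011]: F1=0 F2=0 -> F1&~F2 -> 0
  row 4 [0100]: F1=0 F2=0 -> F1&~F2 -> 0
  row 5 [0101]: F1=0 F2=1 -> F1&~F2 -> 0
  row 6 [0110]: F1=0 F2=0 -> F1&~F2 -> 0
  row 7 [0111]: F1=0 F2=1 -> F1&~F2 -> 0
  row 8 [1000]: F1=0 F2=0 -> F1&~F2 -> 0
  row 9 [1001]: F1=0 F2=0 -> F1&~F2 -> 0
  row 10 [1010]: F1=0 F2=0 -> F1&~F2 -> 0
  row 11 [1011]: F1=0 F2=0 -> F1&~F2 -> 0
  row 12 [1100]: F1=1 F2=1 -> F1&~F2 -> 0
  row 13 [1101]: F1=0 F2=0 -> F1&~F2 -> 0
  row 14 [1110]: F1=1 F2=1 -> F1&~F2 -> 0
  row 15 [1111]: F1=0 F2=0 -> F1&~F2 -> 0
Full result column, 4 rows per line (u,v fixed per line; w,z runs 00..11 left to right):
  rows 0-3 [u,v=00]: 0000  = hex 0
  rows 4-7 [u,v=01]: 0000  = hex 0
  rows 8-11 [u,v=10]: 0000  = hex 0
  rows 12-15 [u,v=11]: 0000  = hex 0
Counterexample vector (row 0 .. row 15) = 0000000000000000
Output column grouped in 4s = 0000 0000 0000 0000 = 0x0000
Convert to decimal digit by digit (value = value*16 + digit):
  0 -> 0
  0*16 + 0 = 0
  0*16 + 0 = 0
  0*16 + 0 = 0
Decimal = 0

0


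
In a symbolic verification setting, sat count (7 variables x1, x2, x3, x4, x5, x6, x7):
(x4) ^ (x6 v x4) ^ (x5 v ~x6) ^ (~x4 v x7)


CNF with 4 clauses over 7 vars (128 assignments).
An assignment satisfies CNF iff every clause has >=1 true literal.
Check each row (bits = x1,x2,x3,x4,x5,x6,x7; clause T/F shown):
  row 0 [0000000]: clauses=FFTT -> 0
  row 1 [0000001]: clauses=FFTT -> 0
  row 2 [0000010]: clauses=FTFT -> 0
  row 3 [0000011]: clauses=FTFT -> 0
  row 4 [0000100]: clauses=FFTT -> 0
  (every remaining row is evaluated the same way; all 128 results are listed next)
Full result column, 8 rows per line (x1,x2,x3,x4 fixed per line; x5,x6,x7 runs 000..111 left to right):
  rows 0-7 [x1,x2,x3,x4=0000]: 00000000  (ones: 0)
  rows 8-15 [x1,x2,x3,x4=0001]: 01000101  (ones: 3)
  rows 16-23 [x1,x2,x3,x4=0010]: 00000000  (ones: 0)
  rows 24-31 [x1,x2,x3,x4=0011]: 01000101  (ones: 3)
  rows 32-39 [x1,x2,x3,x4=0100]: 00000000  (ones: 0)
  rows 40-47 [x1,x2,x3,x4=0101]: 01000101  (ones: 3)
  rows 48-55 [x1,x2,x3,x4=0110]: 00000000  (ones: 0)
  rows 56-63 [x1,x2,x3,x4=0111]: 01000101  (ones: 3)
  rows 64-71 [x1,x2,x3,x4=1000]: 00000000  (ones: 0)
  rows 72-79 [x1,x2,x3,x4=1001]: 01000101  (ones: 3)
  rows 80-87 [x1,x2,x3,x4=1010]: 00000000  (ones: 0)
  rows 88-95 [x1,x2,x3,x4=1011]: 01000101  (ones: 3)
  rows 96-103 [x1,x2,x3,x4=1100]: 00000000  (ones: 0)
  rows 104-111 [x1,x2,x3,x4=1101]: 01000101  (ones: 3)
  rows 112-119 [x1,x2,x3,x4=1110]: 00000000  (ones: 0)
  rows 120-127 [x1,x2,x3,x4=1111]: 01000101  (ones: 3)
Satisfying assignments = 0+3+0+3+0+3+0+3+0+3+0+3+0+3+0+3 = 24

24


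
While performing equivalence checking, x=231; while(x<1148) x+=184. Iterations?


Step 1: x goes from 231 toward 1148 by 184; the body runs while x<1148, so iterations = ceil((bound-start)/step)
Step 2: Distance=917
Step 3: ceil(917/184)=5

5


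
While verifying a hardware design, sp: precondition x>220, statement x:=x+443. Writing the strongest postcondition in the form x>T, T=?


Formula: sp(P, x:=E) = exists old_x. (x = E[old_x/x]) AND P[old_x/x] (old_x is the value of x before the assignment; eliminate old_x by solving x = E[old_x/x] for old_x)
Step 1: Precondition P: x>220, i.e. old_x > 220
Step 2: Assignment gives x = old_x + 443, so old_x = x - 443
Step 3: Substitute into P: x - 443 > 220
Step 4: Simplify: x > 220+443 = 663

663


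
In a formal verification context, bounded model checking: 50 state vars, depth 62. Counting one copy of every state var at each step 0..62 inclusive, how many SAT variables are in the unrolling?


BMC unrolls to depth k, creating one copy of each state var for steps 0..k.
Step count = 62 + 1 = 63 (steps 0 through 62)
Vars per step = 50
Total = 50 * 63 = 3150

3150


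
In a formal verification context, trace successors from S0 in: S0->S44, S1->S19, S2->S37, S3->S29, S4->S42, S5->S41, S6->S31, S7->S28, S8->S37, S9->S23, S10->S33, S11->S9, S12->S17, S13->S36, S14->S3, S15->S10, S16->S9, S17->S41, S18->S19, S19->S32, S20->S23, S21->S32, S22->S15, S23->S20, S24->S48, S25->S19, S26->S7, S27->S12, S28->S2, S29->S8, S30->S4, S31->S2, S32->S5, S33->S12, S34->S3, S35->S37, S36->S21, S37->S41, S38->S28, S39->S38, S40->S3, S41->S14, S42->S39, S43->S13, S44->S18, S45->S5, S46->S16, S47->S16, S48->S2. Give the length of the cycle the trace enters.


Trace from S0 until a state repeats:
  S0 -> S44 -> S18 -> S19 -> S32 -> S5 -> S41 -> S14 -> S3 -> S29 -> S8 -> S37 -> S41
S41 first seen at step 6, revisited at step 12.
Cycle length = 12 - 6 = 6

6


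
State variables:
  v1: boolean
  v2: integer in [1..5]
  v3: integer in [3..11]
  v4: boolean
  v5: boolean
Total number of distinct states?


State space = product of domain sizes of all variables.
Domain sizes:
  v1 (boolean): 2
  v2 (integer in [1..5]): 5
  v3 (integer in [3..11]): 9
  v4 (boolean): 2
  v5 (boolean): 2
Product = 2 * 5 * 9 * 2 * 2 = 360

360


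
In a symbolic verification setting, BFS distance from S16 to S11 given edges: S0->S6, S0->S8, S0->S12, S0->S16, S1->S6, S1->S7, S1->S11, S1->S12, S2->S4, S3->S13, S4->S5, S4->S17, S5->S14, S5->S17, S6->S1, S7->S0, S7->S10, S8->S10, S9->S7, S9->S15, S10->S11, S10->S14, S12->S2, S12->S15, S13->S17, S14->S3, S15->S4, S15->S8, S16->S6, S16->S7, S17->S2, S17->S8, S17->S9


BFS layer-by-layer from S16:
  dist 0: {S16}
  dist 1: {S6, S7}
  dist 2: {S0, S1, S10}
  dist 3: {S8, S11, S12, S14}
  -> S11 reached at distance 3
Shortest path length = 3

3


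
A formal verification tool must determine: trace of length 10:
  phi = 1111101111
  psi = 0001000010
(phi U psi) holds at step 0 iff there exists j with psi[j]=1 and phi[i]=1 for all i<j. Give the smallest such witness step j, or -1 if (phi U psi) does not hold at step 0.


(phi U psi) at 0: need smallest j with psi[j]=1 and phi[i]=1 for all i in [0,j).
Scan from step 0:
  step 0: phi=1, psi=0 -> continue
  step 1: phi=1, psi=0 -> continue
  step 2: phi=1, psi=0 -> continue
  step 3: psi=1 and phi held for [0,3) -> witness found
Witness step = 3

3


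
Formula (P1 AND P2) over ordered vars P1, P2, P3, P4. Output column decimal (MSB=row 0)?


Formula: (P1 AND P2) over P1, P2, P3, P4 (16 rows)
Evaluate each row (bits = P1,P2,P3,P4, MSB first):
  row 0 [0000]: (0 AND 0) -> 0
  row 1 [0001]: (0 AND 0) -> 0
  row 2 [0010]: (0 AND 0) -> 0
  row 3 [0011]: (0 AND 0) -> 0
  row 4 [0100]: (0 AND 1) -> 0
  row 5 [0101]: (0 AND 1) -> 0
  row 6 [0110]: (0 AND 1) -> 0
  row 7 [0111]: (0 AND 1) -> 0
  row 8 [1000]: (1 AND 0) -> 0
  row 9 [1001]: (1 AND 0) -> 0
  row 10 [1010]: (1 AND 0) -> 0
  row 11 [1011]: (1 AND 0) -> 0
  row 12 [1100]: (1 AND 1) -> 1
  row 13 [1101]: (1 AND 1) -> 1
  row 14 [1110]: (1 AND 1) -> 1
  row 15 [1111]: (1 AND 1) -> 1
Full result column, 4 rows per line (P1,P2 fixed per line; P3,P4 runs 00..11 left to right):
  rows 0-3 [P1,P2=00]: 0000  = hex 0
  rows 4-7 [P1,P2=01]: 0000  = hex 0
  rows 8-11 [P1,P2=10]: 0000  = hex 0
  rows 12-15 [P1,P2=11]: 1111  = hex F
Output column (row 0 .. row 15) = 0000000000001111
Output column grouped in 4s = 0000 0000 0000 1111 = 0x000F
Convert to decimal digit by digit (value = value*16 + digit):
  0 -> 0
  0*16 + 0 = 0
  0*16 + 0 = 0
  0*16 + 15 (F) = 15
Decimal = 15

15
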